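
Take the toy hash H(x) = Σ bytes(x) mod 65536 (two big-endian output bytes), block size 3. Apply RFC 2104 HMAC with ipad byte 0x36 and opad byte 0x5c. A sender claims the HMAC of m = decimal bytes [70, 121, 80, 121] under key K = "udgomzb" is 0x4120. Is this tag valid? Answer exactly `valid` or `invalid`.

Key "udgomzb" = 75 64 67 6f 6d 7a 62 is 7 bytes > B = 3, so hash it first: H(key) = 02 f8, then zero-pad to 3 bytes: K' = 02 f8 00.
K' ⊕ ipad = 34 ce 36; K' ⊕ opad = 5e a4 5c.
Inner hash: sum = 52+206+54+70+121+80+121 = 704 → 02 c0.
Outer hash (recomputed tag): sum = 94+164+92+2+192 = 544 → 02 20.
Recomputed tag = 0220; claimed = 4120 → mismatch.

invalid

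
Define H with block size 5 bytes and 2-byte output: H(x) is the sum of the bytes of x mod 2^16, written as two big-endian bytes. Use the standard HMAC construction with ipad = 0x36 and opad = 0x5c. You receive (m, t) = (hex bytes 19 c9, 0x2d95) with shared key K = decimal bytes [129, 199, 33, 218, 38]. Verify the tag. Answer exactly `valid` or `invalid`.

invalid

Key decimal bytes [129, 199, 33, 218, 38] = 81 c7 21 da 26 is exactly B = 5 bytes: K' = 81 c7 21 da 26.
K' ⊕ ipad = b7 f1 17 ec 10; K' ⊕ opad = dd 9b 7d 86 7a.
Inner hash: sum = 183+241+23+236+16+25+201 = 925 → 03 9d.
Outer hash (recomputed tag): sum = 221+155+125+134+122+3+157 = 917 → 03 95.
Recomputed tag = 0395; claimed = 2d95 → mismatch.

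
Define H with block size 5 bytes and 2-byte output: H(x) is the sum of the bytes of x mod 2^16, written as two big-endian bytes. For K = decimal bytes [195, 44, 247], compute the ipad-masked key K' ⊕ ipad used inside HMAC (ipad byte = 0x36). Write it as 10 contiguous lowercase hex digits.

f51ac13636

Key decimal bytes [195, 44, 247] = c3 2c f7 is 3 bytes ≤ B = 5; zero-pad to 5 bytes: K' = c3 2c f7 00 00.
XOR each byte with 0x36: c3⊕36=f5, 2c⊕36=1a, f7⊕36=c1, 00⊕36=36, 00⊕36=36.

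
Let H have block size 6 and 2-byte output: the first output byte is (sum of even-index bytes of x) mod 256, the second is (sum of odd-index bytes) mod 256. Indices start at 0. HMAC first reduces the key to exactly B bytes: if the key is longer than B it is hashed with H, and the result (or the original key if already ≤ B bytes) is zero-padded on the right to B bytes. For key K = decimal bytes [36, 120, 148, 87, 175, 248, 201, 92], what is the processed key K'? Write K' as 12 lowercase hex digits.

302300000000

|K| = 8 > B = 6, so first hash the key.
H(K): even-index sum = 560 mod 256 = 48; odd-index sum = 547 mod 256 = 35 → 30 23.
Zero-pad H(K) = 30 23 to 6 bytes: K' = 30 23 00 00 00 00.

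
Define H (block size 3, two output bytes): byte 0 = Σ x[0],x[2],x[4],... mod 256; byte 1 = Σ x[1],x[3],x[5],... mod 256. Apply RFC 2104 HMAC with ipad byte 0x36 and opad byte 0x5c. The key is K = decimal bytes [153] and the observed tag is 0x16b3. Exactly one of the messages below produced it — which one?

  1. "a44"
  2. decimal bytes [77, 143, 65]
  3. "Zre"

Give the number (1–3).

3

Key decimal bytes [153] = 99 is 1 byte ≤ B = 3; zero-pad to 3 bytes: K' = 99 00 00.
K' ⊕ ipad = af 36 36; K' ⊕ opad = c5 5c 5c.
m1: inner = H(af 36 36 61 34 34) = 19 cb; tag = H(c5 5c 5c 19 cb) = ec75
m2: inner = H(af 36 36 4d 8f 41) = 74 c4; tag = H(c5 5c 5c 74 c4) = e5d0
m3: inner = H(af 36 36 5a 72 65) = 57 f5; tag = H(c5 5c 5c 57 f5) = 16b3 ← matches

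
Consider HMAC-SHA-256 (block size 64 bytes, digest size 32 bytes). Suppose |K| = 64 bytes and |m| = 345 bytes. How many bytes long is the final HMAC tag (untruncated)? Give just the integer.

The tag is one SHA-256 digest: 32 bytes.

32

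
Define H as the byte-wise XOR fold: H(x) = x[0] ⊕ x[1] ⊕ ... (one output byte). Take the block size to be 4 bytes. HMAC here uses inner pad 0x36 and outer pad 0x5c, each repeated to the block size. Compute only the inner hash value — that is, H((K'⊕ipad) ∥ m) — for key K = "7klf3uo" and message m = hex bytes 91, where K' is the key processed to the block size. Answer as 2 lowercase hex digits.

ee

Key "7klf3uo" = 37 6b 6c 66 33 75 6f is 7 bytes > B = 4, so hash it first: H(key) = 7f, then zero-pad to 4 bytes: K' = 7f 00 00 00.
K' ⊕ ipad = 49 36 36 36.
Inner input = 49 36 36 36 ∥ 91.
Inner hash: XOR 49⊕36⊕36⊕36⊕91 = ee.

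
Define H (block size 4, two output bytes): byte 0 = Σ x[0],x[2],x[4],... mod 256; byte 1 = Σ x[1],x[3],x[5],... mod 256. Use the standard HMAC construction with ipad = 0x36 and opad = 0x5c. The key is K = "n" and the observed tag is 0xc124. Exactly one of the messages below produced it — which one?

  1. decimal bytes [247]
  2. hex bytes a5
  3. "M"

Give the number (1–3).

2

Key "n" = 6e is 1 byte ≤ B = 4; zero-pad to 4 bytes: K' = 6e 00 00 00.
K' ⊕ ipad = 58 36 36 36; K' ⊕ opad = 32 5c 5c 5c.
m1: inner = H(58 36 36 36 f7) = 85 6c; tag = H(32 5c 5c 5c 85 6c) = 1324
m2: inner = H(58 36 36 36 a5) = 33 6c; tag = H(32 5c 5c 5c 33 6c) = c124 ← matches
m3: inner = H(58 36 36 36 4d) = db 6c; tag = H(32 5c 5c 5c db 6c) = 6924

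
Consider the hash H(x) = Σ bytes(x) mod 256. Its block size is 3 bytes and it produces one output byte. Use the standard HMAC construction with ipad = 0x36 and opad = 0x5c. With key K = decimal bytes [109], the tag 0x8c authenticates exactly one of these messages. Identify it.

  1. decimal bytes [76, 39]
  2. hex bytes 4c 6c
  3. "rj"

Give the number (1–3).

Key decimal bytes [109] = 6d is 1 byte ≤ B = 3; zero-pad to 3 bytes: K' = 6d 00 00.
K' ⊕ ipad = 5b 36 36; K' ⊕ opad = 31 5c 5c.
m1: inner = H(5b 36 36 4c 27) = 3a; tag = H(31 5c 5c 3a) = 23
m2: inner = H(5b 36 36 4c 6c) = 7f; tag = H(31 5c 5c 7f) = 68
m3: inner = H(5b 36 36 72 6a) = a3; tag = H(31 5c 5c a3) = 8c ← matches

3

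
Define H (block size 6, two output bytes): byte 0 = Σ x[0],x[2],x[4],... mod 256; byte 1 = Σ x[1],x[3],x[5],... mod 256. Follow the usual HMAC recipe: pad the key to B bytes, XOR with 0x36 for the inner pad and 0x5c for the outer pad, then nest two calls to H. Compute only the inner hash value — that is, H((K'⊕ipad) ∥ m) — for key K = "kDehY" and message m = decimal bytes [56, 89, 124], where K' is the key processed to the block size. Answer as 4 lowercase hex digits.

Key "kDehY" = 6b 44 65 68 59 is 5 bytes ≤ B = 6; zero-pad to 6 bytes: K' = 6b 44 65 68 59 00.
K' ⊕ ipad = 5d 72 53 5e 6f 36.
Inner input = 5d 72 53 5e 6f 36 ∥ 38 59 7c.
Inner hash: even-index sum = 467 mod 256 = 211; odd-index sum = 351 mod 256 = 95 → d3 5f.

d35f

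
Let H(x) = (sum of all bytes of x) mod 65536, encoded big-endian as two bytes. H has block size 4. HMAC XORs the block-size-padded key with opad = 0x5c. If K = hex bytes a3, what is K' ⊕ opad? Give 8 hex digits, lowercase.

ff5c5c5c

Key hex bytes a3 is 1 byte ≤ B = 4; zero-pad to 4 bytes: K' = a3 00 00 00.
XOR each byte with 0x5c: a3⊕5c=ff, 00⊕5c=5c, 00⊕5c=5c, 00⊕5c=5c.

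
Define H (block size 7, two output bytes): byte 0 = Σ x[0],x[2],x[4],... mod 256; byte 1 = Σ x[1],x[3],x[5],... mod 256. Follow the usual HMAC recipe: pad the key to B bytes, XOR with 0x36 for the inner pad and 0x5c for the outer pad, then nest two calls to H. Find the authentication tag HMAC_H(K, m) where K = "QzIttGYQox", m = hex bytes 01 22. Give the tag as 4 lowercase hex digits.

d3fe

Key "QzIttGYQox" = 51 7a 49 74 74 47 59 51 6f 78 is 10 bytes > B = 7, so hash it first: H(key) = d6 fe, then zero-pad to 7 bytes: K' = d6 fe 00 00 00 00 00.
K' ⊕ ipad = e0 c8 36 36 36 36 36.  K' ⊕ opad = 8a a2 5c 5c 5c 5c 5c.
Inner input = (K'⊕ipad) ∥ m = e0 c8 36 36 36 36 36 ∥ 01 22.
Inner hash: even-index sum = 420 mod 256 = 164; odd-index sum = 309 mod 256 = 53 → a4 35.
Outer input = (K'⊕opad) ∥ inner = 8a a2 5c 5c 5c 5c 5c ∥ a4 35.
Outer hash (tag): even-index sum = 467 mod 256 = 211; odd-index sum = 510 mod 256 = 254 → d3 fe.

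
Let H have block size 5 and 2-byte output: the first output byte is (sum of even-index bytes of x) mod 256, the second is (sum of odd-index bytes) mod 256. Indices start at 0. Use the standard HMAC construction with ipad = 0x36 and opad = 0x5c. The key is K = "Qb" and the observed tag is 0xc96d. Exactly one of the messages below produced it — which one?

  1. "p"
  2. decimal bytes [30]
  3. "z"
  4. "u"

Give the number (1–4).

3

Key "Qb" = 51 62 is 2 bytes ≤ B = 5; zero-pad to 5 bytes: K' = 51 62 00 00 00.
K' ⊕ ipad = 67 54 36 36 36; K' ⊕ opad = 0d 3e 5c 5c 5c.
m1: inner = H(67 54 36 36 36 70) = d3 fa; tag = H(0d 3e 5c 5c 5c d3 fa) = bf6d
m2: inner = H(67 54 36 36 36 1e) = d3 a8; tag = H(0d 3e 5c 5c 5c d3 a8) = 6d6d
m3: inner = H(67 54 36 36 36 7a) = d3 04; tag = H(0d 3e 5c 5c 5c d3 04) = c96d ← matches
m4: inner = H(67 54 36 36 36 75) = d3 ff; tag = H(0d 3e 5c 5c 5c d3 ff) = c46d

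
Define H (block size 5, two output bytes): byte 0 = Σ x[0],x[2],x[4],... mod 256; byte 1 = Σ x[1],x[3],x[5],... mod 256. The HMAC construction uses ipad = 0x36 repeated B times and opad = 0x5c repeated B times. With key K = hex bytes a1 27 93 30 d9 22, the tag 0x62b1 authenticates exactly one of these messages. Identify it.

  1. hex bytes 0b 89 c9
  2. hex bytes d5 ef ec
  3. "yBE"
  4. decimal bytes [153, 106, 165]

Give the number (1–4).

1

Key hex bytes a1 27 93 30 d9 22 is 6 bytes > B = 5, so hash it first: H(key) = 0d 79, then zero-pad to 5 bytes: K' = 0d 79 00 00 00.
K' ⊕ ipad = 3b 4f 36 36 36; K' ⊕ opad = 51 25 5c 5c 5c.
m1: inner = H(3b 4f 36 36 36 0b 89 c9) = 30 59; tag = H(51 25 5c 5c 5c 30 59) = 62b1 ← matches
m2: inner = H(3b 4f 36 36 36 d5 ef ec) = 96 46; tag = H(51 25 5c 5c 5c 96 46) = 4f17
m3: inner = H(3b 4f 36 36 36 79 42 45) = e9 43; tag = H(51 25 5c 5c 5c e9 43) = 4c6a
m4: inner = H(3b 4f 36 36 36 99 6a a5) = 11 c3; tag = H(51 25 5c 5c 5c 11 c3) = cc92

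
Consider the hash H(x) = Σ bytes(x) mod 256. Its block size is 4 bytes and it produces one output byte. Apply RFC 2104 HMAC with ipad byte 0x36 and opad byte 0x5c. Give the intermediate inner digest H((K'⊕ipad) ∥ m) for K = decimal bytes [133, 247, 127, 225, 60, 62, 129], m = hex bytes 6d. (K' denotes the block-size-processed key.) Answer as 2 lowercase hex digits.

f0

Key decimal bytes [133, 247, 127, 225, 60, 62, 129] = 85 f7 7f e1 3c 3e 81 is 7 bytes > B = 4, so hash it first: H(key) = d7, then zero-pad to 4 bytes: K' = d7 00 00 00.
K' ⊕ ipad = e1 36 36 36.
Inner input = e1 36 36 36 ∥ 6d.
Inner hash: sum = 225+54+54+54+109 = 496; mod 256 = 240 → f0.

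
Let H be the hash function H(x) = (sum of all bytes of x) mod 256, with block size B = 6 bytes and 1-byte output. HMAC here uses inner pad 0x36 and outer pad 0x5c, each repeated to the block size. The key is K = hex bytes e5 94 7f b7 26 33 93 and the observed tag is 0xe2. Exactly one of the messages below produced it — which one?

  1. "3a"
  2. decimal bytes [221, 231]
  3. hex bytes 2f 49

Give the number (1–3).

1

Key hex bytes e5 94 7f b7 26 33 93 is 7 bytes > B = 6, so hash it first: H(key) = 9b, then zero-pad to 6 bytes: K' = 9b 00 00 00 00 00.
K' ⊕ ipad = ad 36 36 36 36 36; K' ⊕ opad = c7 5c 5c 5c 5c 5c.
m1: inner = H(ad 36 36 36 36 36 33 61) = 4f; tag = H(c7 5c 5c 5c 5c 5c 4f) = e2 ← matches
m2: inner = H(ad 36 36 36 36 36 dd e7) = 7f; tag = H(c7 5c 5c 5c 5c 5c 7f) = 12
m3: inner = H(ad 36 36 36 36 36 2f 49) = 33; tag = H(c7 5c 5c 5c 5c 5c 33) = c6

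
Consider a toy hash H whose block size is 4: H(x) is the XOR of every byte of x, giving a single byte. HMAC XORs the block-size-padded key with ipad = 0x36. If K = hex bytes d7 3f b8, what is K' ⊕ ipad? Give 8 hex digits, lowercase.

e1098e36

Key hex bytes d7 3f b8 is 3 bytes ≤ B = 4; zero-pad to 4 bytes: K' = d7 3f b8 00.
XOR each byte with 0x36: d7⊕36=e1, 3f⊕36=09, b8⊕36=8e, 00⊕36=36.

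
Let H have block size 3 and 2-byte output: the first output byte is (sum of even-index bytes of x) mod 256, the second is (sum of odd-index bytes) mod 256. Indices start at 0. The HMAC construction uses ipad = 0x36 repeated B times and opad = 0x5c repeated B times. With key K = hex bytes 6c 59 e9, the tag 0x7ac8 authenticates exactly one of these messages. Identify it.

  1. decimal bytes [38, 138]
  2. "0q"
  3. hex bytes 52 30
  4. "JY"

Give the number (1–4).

Key hex bytes 6c 59 e9 is exactly B = 3 bytes: K' = 6c 59 e9.
K' ⊕ ipad = 5a 6f df; K' ⊕ opad = 30 05 b5.
m1: inner = H(5a 6f df 26 8a) = c3 95; tag = H(30 05 b5 c3 95) = 7ac8 ← matches
m2: inner = H(5a 6f df 30 71) = aa 9f; tag = H(30 05 b5 aa 9f) = 84af
m3: inner = H(5a 6f df 52 30) = 69 c1; tag = H(30 05 b5 69 c1) = a66e
m4: inner = H(5a 6f df 4a 59) = 92 b9; tag = H(30 05 b5 92 b9) = 9e97

1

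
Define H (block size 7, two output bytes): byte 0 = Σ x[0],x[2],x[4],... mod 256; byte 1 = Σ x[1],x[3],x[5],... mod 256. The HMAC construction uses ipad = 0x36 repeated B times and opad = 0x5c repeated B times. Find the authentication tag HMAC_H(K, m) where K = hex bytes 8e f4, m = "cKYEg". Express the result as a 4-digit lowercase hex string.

374a

Key hex bytes 8e f4 is 2 bytes ≤ B = 7; zero-pad to 7 bytes: K' = 8e f4 00 00 00 00 00.
K' ⊕ ipad = b8 c2 36 36 36 36 36.  K' ⊕ opad = d2 a8 5c 5c 5c 5c 5c.
Inner input = (K'⊕ipad) ∥ m = b8 c2 36 36 36 36 36 ∥ 63 4b 59 45 67.
Inner hash: even-index sum = 490 mod 256 = 234; odd-index sum = 593 mod 256 = 81 → ea 51.
Outer input = (K'⊕opad) ∥ inner = d2 a8 5c 5c 5c 5c 5c ∥ ea 51.
Outer hash (tag): even-index sum = 567 mod 256 = 55; odd-index sum = 586 mod 256 = 74 → 37 4a.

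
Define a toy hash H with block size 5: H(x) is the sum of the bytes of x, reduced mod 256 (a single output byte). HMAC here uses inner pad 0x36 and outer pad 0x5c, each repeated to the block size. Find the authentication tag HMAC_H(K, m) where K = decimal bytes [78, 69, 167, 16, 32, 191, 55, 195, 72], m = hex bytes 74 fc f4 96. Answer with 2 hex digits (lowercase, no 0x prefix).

d6

Key decimal bytes [78, 69, 167, 16, 32, 191, 55, 195, 72] = 4e 45 a7 10 20 bf 37 c3 48 is 9 bytes > B = 5, so hash it first: H(key) = 6b, then zero-pad to 5 bytes: K' = 6b 00 00 00 00.
K' ⊕ ipad = 5d 36 36 36 36.  K' ⊕ opad = 37 5c 5c 5c 5c.
Inner input = (K'⊕ipad) ∥ m = 5d 36 36 36 36 ∥ 74 fc f4 96.
Inner hash: sum = 93+54+54+54+54+116+252+244+150 = 1071; mod 256 = 47 → 2f.
Outer input = (K'⊕opad) ∥ inner = 37 5c 5c 5c 5c ∥ 2f.
Outer hash (tag): sum = 55+92+92+92+92+47 = 470; mod 256 = 214 → d6.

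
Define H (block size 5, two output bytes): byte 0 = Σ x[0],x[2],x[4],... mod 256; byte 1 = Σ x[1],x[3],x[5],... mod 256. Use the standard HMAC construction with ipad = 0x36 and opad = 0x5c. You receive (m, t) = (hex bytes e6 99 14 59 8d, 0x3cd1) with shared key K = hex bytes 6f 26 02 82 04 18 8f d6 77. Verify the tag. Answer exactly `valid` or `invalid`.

valid

Key hex bytes 6f 26 02 82 04 18 8f d6 77 is 9 bytes > B = 5, so hash it first: H(key) = 7b 96, then zero-pad to 5 bytes: K' = 7b 96 00 00 00.
K' ⊕ ipad = 4d a0 36 36 36; K' ⊕ opad = 27 ca 5c 5c 5c.
Inner hash: even-index sum = 427 mod 256 = 171; odd-index sum = 605 mod 256 = 93 → ab 5d.
Outer hash (recomputed tag): even-index sum = 316 mod 256 = 60; odd-index sum = 465 mod 256 = 209 → 3c d1.
Recomputed tag = 3cd1; claimed = 3cd1 → match.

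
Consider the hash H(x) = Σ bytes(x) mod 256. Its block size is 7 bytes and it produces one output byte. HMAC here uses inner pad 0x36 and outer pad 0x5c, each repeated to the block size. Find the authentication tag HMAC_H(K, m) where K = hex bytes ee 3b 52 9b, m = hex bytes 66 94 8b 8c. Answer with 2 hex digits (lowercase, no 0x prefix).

Key hex bytes ee 3b 52 9b is 4 bytes ≤ B = 7; zero-pad to 7 bytes: K' = ee 3b 52 9b 00 00 00.
K' ⊕ ipad = d8 0d 64 ad 36 36 36.  K' ⊕ opad = b2 67 0e c7 5c 5c 5c.
Inner input = (K'⊕ipad) ∥ m = d8 0d 64 ad 36 36 36 ∥ 66 94 8b 8c.
Inner hash: sum = 216+13+100+173+54+54+54+102+148+139+140 = 1193; mod 256 = 169 → a9.
Outer input = (K'⊕opad) ∥ inner = b2 67 0e c7 5c 5c 5c ∥ a9.
Outer hash (tag): sum = 178+103+14+199+92+92+92+169 = 939; mod 256 = 171 → ab.

ab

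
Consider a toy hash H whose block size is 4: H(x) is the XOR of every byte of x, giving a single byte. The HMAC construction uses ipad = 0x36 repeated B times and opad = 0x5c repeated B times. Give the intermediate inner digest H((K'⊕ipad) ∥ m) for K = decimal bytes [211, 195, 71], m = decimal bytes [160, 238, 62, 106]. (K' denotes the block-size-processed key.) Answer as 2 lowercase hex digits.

4d

Key decimal bytes [211, 195, 71] = d3 c3 47 is 3 bytes ≤ B = 4; zero-pad to 4 bytes: K' = d3 c3 47 00.
K' ⊕ ipad = e5 f5 71 36.
Inner input = e5 f5 71 36 ∥ a0 ee 3e 6a.
Inner hash: XOR e5⊕f5⊕71⊕36⊕a0⊕ee⊕3e⊕6a = 4d.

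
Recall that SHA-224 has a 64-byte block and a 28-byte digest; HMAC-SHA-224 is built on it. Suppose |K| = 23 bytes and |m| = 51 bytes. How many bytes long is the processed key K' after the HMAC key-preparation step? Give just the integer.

64

Key is 23 ≤ 64 bytes, zero-padded: |K'| = 64.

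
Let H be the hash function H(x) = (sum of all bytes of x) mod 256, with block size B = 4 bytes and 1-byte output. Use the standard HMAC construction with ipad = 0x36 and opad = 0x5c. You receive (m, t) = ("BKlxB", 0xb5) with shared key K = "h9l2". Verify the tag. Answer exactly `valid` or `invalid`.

Key "h9l2" = 68 39 6c 32 is exactly B = 4 bytes: K' = 68 39 6c 32.
K' ⊕ ipad = 5e 0f 5a 04; K' ⊕ opad = 34 65 30 6e.
Inner hash: sum = 94+15+90+4+66+75+108+120+66 = 638; mod 256 = 126 → 7e.
Outer hash (recomputed tag): sum = 52+101+48+110+126 = 437; mod 256 = 181 → b5.
Recomputed tag = b5; claimed = b5 → match.

valid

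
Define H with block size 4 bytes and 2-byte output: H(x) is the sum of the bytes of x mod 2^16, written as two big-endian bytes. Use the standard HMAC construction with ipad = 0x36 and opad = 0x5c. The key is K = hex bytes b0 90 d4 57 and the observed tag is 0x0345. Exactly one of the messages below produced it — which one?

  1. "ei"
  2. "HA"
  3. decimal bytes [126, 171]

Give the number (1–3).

2

Key hex bytes b0 90 d4 57 is exactly B = 4 bytes: K' = b0 90 d4 57.
K' ⊕ ipad = 86 a6 e2 61; K' ⊕ opad = ec cc 88 0b.
m1: inner = H(86 a6 e2 61 65 69) = 03 3d; tag = H(ec cc 88 0b 03 3d) = 028b
m2: inner = H(86 a6 e2 61 48 41) = 02 f8; tag = H(ec cc 88 0b 02 f8) = 0345 ← matches
m3: inner = H(86 a6 e2 61 7e ab) = 03 98; tag = H(ec cc 88 0b 03 98) = 02e6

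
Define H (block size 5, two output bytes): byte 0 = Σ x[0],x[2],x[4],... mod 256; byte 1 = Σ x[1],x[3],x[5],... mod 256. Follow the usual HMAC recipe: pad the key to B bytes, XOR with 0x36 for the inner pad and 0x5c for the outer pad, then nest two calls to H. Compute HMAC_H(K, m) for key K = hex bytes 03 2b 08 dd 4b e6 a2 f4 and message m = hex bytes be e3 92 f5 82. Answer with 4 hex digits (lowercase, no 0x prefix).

382c

Key hex bytes 03 2b 08 dd 4b e6 a2 f4 is 8 bytes > B = 5, so hash it first: H(key) = f8 e2, then zero-pad to 5 bytes: K' = f8 e2 00 00 00.
K' ⊕ ipad = ce d4 36 36 36.  K' ⊕ opad = a4 be 5c 5c 5c.
Inner input = (K'⊕ipad) ∥ m = ce d4 36 36 36 ∥ be e3 92 f5 82.
Inner hash: even-index sum = 786 mod 256 = 18; odd-index sum = 732 mod 256 = 220 → 12 dc.
Outer input = (K'⊕opad) ∥ inner = a4 be 5c 5c 5c ∥ 12 dc.
Outer hash (tag): even-index sum = 568 mod 256 = 56; odd-index sum = 300 mod 256 = 44 → 38 2c.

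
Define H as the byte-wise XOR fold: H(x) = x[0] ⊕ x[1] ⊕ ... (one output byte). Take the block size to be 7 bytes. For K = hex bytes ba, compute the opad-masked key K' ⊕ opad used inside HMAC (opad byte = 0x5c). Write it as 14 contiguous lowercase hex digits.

e65c5c5c5c5c5c

Key hex bytes ba is 1 byte ≤ B = 7; zero-pad to 7 bytes: K' = ba 00 00 00 00 00 00.
XOR each byte with 0x5c: ba⊕5c=e6, 00⊕5c=5c, 00⊕5c=5c, 00⊕5c=5c, 00⊕5c=5c, 00⊕5c=5c, 00⊕5c=5c.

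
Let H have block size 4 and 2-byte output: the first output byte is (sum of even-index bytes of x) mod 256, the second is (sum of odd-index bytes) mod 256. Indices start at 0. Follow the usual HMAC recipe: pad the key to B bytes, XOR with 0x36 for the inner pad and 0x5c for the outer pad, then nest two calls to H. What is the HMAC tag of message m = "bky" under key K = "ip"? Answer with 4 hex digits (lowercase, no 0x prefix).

Key "ip" = 69 70 is 2 bytes ≤ B = 4; zero-pad to 4 bytes: K' = 69 70 00 00.
K' ⊕ ipad = 5f 46 36 36.  K' ⊕ opad = 35 2c 5c 5c.
Inner input = (K'⊕ipad) ∥ m = 5f 46 36 36 ∥ 62 6b 79.
Inner hash: even-index sum = 368 mod 256 = 112; odd-index sum = 231 mod 256 = 231 → 70 e7.
Outer input = (K'⊕opad) ∥ inner = 35 2c 5c 5c ∥ 70 e7.
Outer hash (tag): even-index sum = 257 mod 256 = 1; odd-index sum = 367 mod 256 = 111 → 01 6f.

016f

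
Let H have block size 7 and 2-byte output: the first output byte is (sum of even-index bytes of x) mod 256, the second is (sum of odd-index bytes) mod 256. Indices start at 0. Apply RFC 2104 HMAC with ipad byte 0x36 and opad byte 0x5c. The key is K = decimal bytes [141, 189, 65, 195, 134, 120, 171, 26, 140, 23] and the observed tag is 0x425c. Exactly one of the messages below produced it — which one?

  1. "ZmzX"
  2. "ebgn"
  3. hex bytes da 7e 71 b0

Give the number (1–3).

2

Key decimal bytes [141, 189, 65, 195, 134, 120, 171, 26, 140, 23] = 8d bd 41 c3 86 78 ab 1a 8c 17 is 10 bytes > B = 7, so hash it first: H(key) = 8b 29, then zero-pad to 7 bytes: K' = 8b 29 00 00 00 00 00.
K' ⊕ ipad = bd 1f 36 36 36 36 36; K' ⊕ opad = d7 75 5c 5c 5c 5c 5c.
m1: inner = H(bd 1f 36 36 36 36 36 5a 6d 7a 58) = 24 5f; tag = H(d7 75 5c 5c 5c 5c 5c 24 5f) = 4a51
m2: inner = H(bd 1f 36 36 36 36 36 65 62 67 6e) = 2f 57; tag = H(d7 75 5c 5c 5c 5c 5c 2f 57) = 425c ← matches
m3: inner = H(bd 1f 36 36 36 36 36 da 7e 71 b0) = 8d d6; tag = H(d7 75 5c 5c 5c 5c 5c 8d d6) = c1ba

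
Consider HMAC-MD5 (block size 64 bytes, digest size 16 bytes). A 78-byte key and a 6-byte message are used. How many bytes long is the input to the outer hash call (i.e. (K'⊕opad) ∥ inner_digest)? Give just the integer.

Key is 78 > 64 bytes, so it is hashed to 16 bytes then zero-padded to 64: |K'| = 64.
Outer input = (K'⊕opad) ∥ H(inner) → 64 + 16 = 80 bytes.

80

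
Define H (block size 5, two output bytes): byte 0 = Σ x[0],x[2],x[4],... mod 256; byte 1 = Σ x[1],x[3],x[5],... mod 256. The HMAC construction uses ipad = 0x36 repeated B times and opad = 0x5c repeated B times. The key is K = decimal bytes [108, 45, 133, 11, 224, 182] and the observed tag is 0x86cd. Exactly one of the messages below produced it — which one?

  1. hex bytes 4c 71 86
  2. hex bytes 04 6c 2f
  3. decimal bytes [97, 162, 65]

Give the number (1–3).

Key decimal bytes [108, 45, 133, 11, 224, 182] = 6c 2d 85 0b e0 b6 is 6 bytes > B = 5, so hash it first: H(key) = d1 ee, then zero-pad to 5 bytes: K' = d1 ee 00 00 00.
K' ⊕ ipad = e7 d8 36 36 36; K' ⊕ opad = 8d b2 5c 5c 5c.
m1: inner = H(e7 d8 36 36 36 4c 71 86) = c4 e0; tag = H(8d b2 5c 5c 5c c4 e0) = 25d2
m2: inner = H(e7 d8 36 36 36 04 6c 2f) = bf 41; tag = H(8d b2 5c 5c 5c bf 41) = 86cd ← matches
m3: inner = H(e7 d8 36 36 36 61 a2 41) = f5 b0; tag = H(8d b2 5c 5c 5c f5 b0) = f503

2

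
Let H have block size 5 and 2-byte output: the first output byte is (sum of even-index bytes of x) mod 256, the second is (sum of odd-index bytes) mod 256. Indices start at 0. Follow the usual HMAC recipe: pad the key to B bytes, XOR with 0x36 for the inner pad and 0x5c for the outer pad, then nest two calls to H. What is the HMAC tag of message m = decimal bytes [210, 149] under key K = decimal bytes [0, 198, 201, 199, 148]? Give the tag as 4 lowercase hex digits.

6ca1

Key decimal bytes [0, 198, 201, 199, 148] = 00 c6 c9 c7 94 is exactly B = 5 bytes: K' = 00 c6 c9 c7 94.
K' ⊕ ipad = 36 f0 ff f1 a2.  K' ⊕ opad = 5c 9a 95 9b c8.
Inner input = (K'⊕ipad) ∥ m = 36 f0 ff f1 a2 ∥ d2 95.
Inner hash: even-index sum = 620 mod 256 = 108; odd-index sum = 691 mod 256 = 179 → 6c b3.
Outer input = (K'⊕opad) ∥ inner = 5c 9a 95 9b c8 ∥ 6c b3.
Outer hash (tag): even-index sum = 620 mod 256 = 108; odd-index sum = 417 mod 256 = 161 → 6c a1.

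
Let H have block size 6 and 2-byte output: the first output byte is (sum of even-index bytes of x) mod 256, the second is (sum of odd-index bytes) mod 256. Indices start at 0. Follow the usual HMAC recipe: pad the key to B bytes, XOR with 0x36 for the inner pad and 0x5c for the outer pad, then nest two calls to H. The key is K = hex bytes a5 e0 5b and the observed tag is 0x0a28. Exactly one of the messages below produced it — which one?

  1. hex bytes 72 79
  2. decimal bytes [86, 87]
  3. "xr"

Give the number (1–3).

Key hex bytes a5 e0 5b is 3 bytes ≤ B = 6; zero-pad to 6 bytes: K' = a5 e0 5b 00 00 00.
K' ⊕ ipad = 93 d6 6d 36 36 36; K' ⊕ opad = f9 bc 07 5c 5c 5c.
m1: inner = H(93 d6 6d 36 36 36 72 79) = a8 bb; tag = H(f9 bc 07 5c 5c 5c a8 bb) = 042f
m2: inner = H(93 d6 6d 36 36 36 56 57) = 8c 99; tag = H(f9 bc 07 5c 5c 5c 8c 99) = e80d
m3: inner = H(93 d6 6d 36 36 36 78 72) = ae b4; tag = H(f9 bc 07 5c 5c 5c ae b4) = 0a28 ← matches

3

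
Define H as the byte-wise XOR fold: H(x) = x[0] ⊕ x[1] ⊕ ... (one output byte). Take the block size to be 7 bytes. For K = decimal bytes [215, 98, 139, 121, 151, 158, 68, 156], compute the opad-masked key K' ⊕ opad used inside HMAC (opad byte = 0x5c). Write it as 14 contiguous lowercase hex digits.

Key decimal bytes [215, 98, 139, 121, 151, 158, 68, 156] = d7 62 8b 79 97 9e 44 9c is 8 bytes > B = 7, so hash it first: H(key) = 96, then zero-pad to 7 bytes: K' = 96 00 00 00 00 00 00.
XOR each byte with 0x5c: 96⊕5c=ca, 00⊕5c=5c, 00⊕5c=5c, 00⊕5c=5c, 00⊕5c=5c, 00⊕5c=5c, 00⊕5c=5c.

ca5c5c5c5c5c5c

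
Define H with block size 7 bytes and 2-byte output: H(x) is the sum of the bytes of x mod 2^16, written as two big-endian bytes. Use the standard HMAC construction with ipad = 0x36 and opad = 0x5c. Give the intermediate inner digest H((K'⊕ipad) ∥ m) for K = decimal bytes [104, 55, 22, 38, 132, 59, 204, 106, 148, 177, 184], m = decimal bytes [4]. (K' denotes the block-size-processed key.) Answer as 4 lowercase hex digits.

023f

Key decimal bytes [104, 55, 22, 38, 132, 59, 204, 106, 148, 177, 184] = 68 37 16 26 84 3b cc 6a 94 b1 b8 is 11 bytes > B = 7, so hash it first: H(key) = 04 cd, then zero-pad to 7 bytes: K' = 04 cd 00 00 00 00 00.
K' ⊕ ipad = 32 fb 36 36 36 36 36.
Inner input = 32 fb 36 36 36 36 36 ∥ 04.
Inner hash: sum = 50+251+54+54+54+54+54+4 = 575 → 02 3f.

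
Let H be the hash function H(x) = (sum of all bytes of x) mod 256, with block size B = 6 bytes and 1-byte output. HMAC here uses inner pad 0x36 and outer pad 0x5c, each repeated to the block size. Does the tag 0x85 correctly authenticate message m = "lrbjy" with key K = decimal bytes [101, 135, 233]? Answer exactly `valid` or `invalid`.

Key decimal bytes [101, 135, 233] = 65 87 e9 is 3 bytes ≤ B = 6; zero-pad to 6 bytes: K' = 65 87 e9 00 00 00.
K' ⊕ ipad = 53 b1 df 36 36 36; K' ⊕ opad = 39 db b5 5c 5c 5c.
Inner hash: sum = 83+177+223+54+54+54+108+114+98+106+121 = 1192; mod 256 = 168 → a8.
Outer hash (recomputed tag): sum = 57+219+181+92+92+92+168 = 901; mod 256 = 133 → 85.
Recomputed tag = 85; claimed = 85 → match.

valid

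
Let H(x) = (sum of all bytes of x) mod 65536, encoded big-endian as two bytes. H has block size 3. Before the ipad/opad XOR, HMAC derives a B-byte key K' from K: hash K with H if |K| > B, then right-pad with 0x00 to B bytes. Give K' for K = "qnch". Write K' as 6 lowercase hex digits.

|K| = 4 > B = 3, so first hash the key.
H(K): sum = 113+110+99+104 = 426 → 01 aa.
Zero-pad H(K) = 01 aa to 3 bytes: K' = 01 aa 00.

01aa00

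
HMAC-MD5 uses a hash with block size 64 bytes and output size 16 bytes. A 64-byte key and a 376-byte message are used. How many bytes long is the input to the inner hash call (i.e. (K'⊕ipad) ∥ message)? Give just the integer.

Key is 64 ≤ 64 bytes, zero-padded: |K'| = 64.
Inner input = (K'⊕ipad) ∥ m → 64 + 376 = 440 bytes.

440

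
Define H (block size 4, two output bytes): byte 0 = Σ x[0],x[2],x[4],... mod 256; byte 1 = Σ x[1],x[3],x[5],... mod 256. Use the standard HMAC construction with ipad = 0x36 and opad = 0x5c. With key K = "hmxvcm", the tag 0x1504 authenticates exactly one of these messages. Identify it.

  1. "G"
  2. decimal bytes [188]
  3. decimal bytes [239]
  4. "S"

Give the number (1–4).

Key "hmxvcm" = 68 6d 78 76 63 6d is 6 bytes > B = 4, so hash it first: H(key) = 43 50, then zero-pad to 4 bytes: K' = 43 50 00 00.
K' ⊕ ipad = 75 66 36 36; K' ⊕ opad = 1f 0c 5c 5c.
m1: inner = H(75 66 36 36 47) = f2 9c; tag = H(1f 0c 5c 5c f2 9c) = 6d04
m2: inner = H(75 66 36 36 bc) = 67 9c; tag = H(1f 0c 5c 5c 67 9c) = e204
m3: inner = H(75 66 36 36 ef) = 9a 9c; tag = H(1f 0c 5c 5c 9a 9c) = 1504 ← matches
m4: inner = H(75 66 36 36 53) = fe 9c; tag = H(1f 0c 5c 5c fe 9c) = 7904

3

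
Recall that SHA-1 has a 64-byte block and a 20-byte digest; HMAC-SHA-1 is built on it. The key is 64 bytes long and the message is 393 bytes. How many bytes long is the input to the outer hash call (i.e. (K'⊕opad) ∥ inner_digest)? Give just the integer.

Key is 64 ≤ 64 bytes, zero-padded: |K'| = 64.
Outer input = (K'⊕opad) ∥ H(inner) → 64 + 20 = 84 bytes.

84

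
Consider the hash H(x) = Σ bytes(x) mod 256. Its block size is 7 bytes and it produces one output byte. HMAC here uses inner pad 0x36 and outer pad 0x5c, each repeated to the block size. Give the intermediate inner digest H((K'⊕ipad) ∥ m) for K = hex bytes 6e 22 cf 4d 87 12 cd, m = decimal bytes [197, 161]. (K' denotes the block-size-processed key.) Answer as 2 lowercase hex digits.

Key hex bytes 6e 22 cf 4d 87 12 cd is exactly B = 7 bytes: K' = 6e 22 cf 4d 87 12 cd.
K' ⊕ ipad = 58 14 f9 7b b1 24 fb.
Inner input = 58 14 f9 7b b1 24 fb ∥ c5 a1.
Inner hash: sum = 88+20+249+123+177+36+251+197+161 = 1302; mod 256 = 22 → 16.

16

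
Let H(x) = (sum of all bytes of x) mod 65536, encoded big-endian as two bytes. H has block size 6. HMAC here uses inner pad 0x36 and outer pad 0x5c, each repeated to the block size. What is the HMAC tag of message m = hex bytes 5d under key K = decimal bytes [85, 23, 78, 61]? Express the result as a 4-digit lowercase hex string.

0250

Key decimal bytes [85, 23, 78, 61] = 55 17 4e 3d is 4 bytes ≤ B = 6; zero-pad to 6 bytes: K' = 55 17 4e 3d 00 00.
K' ⊕ ipad = 63 21 78 0b 36 36.  K' ⊕ opad = 09 4b 12 61 5c 5c.
Inner input = (K'⊕ipad) ∥ m = 63 21 78 0b 36 36 ∥ 5d.
Inner hash: sum = 99+33+120+11+54+54+93 = 464 → 01 d0.
Outer input = (K'⊕opad) ∥ inner = 09 4b 12 61 5c 5c ∥ 01 d0.
Outer hash (tag): sum = 9+75+18+97+92+92+1+208 = 592 → 02 50.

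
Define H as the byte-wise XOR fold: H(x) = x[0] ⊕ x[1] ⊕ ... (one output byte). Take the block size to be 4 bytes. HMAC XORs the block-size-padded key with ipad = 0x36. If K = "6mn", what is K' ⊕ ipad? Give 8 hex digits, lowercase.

005b5836

Key "6mn" = 36 6d 6e is 3 bytes ≤ B = 4; zero-pad to 4 bytes: K' = 36 6d 6e 00.
XOR each byte with 0x36: 36⊕36=00, 6d⊕36=5b, 6e⊕36=58, 00⊕36=36.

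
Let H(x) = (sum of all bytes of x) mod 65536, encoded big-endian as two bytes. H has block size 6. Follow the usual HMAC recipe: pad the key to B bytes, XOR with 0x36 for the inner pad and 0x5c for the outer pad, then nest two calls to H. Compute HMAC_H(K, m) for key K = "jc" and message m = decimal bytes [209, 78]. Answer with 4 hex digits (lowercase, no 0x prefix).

028f

Key "jc" = 6a 63 is 2 bytes ≤ B = 6; zero-pad to 6 bytes: K' = 6a 63 00 00 00 00.
K' ⊕ ipad = 5c 55 36 36 36 36.  K' ⊕ opad = 36 3f 5c 5c 5c 5c.
Inner input = (K'⊕ipad) ∥ m = 5c 55 36 36 36 36 ∥ d1 4e.
Inner hash: sum = 92+85+54+54+54+54+209+78 = 680 → 02 a8.
Outer input = (K'⊕opad) ∥ inner = 36 3f 5c 5c 5c 5c ∥ 02 a8.
Outer hash (tag): sum = 54+63+92+92+92+92+2+168 = 655 → 02 8f.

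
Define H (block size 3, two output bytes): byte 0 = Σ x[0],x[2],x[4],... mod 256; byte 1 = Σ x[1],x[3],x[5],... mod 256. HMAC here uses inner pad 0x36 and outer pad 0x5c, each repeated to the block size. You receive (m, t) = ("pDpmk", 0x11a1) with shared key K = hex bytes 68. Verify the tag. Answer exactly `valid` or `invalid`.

Key hex bytes 68 is 1 byte ≤ B = 3; zero-pad to 3 bytes: K' = 68 00 00.
K' ⊕ ipad = 5e 36 36; K' ⊕ opad = 34 5c 5c.
Inner hash: even-index sum = 325 mod 256 = 69; odd-index sum = 385 mod 256 = 129 → 45 81.
Outer hash (recomputed tag): even-index sum = 273 mod 256 = 17; odd-index sum = 161 mod 256 = 161 → 11 a1.
Recomputed tag = 11a1; claimed = 11a1 → match.

valid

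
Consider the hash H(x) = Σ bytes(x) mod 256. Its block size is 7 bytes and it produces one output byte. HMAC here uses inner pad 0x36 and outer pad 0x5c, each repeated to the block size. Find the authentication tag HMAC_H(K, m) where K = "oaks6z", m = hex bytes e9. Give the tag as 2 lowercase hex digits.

Key "oaks6z" = 6f 61 6b 73 36 7a is 6 bytes ≤ B = 7; zero-pad to 7 bytes: K' = 6f 61 6b 73 36 7a 00.
K' ⊕ ipad = 59 57 5d 45 00 4c 36.  K' ⊕ opad = 33 3d 37 2f 6a 26 5c.
Inner input = (K'⊕ipad) ∥ m = 59 57 5d 45 00 4c 36 ∥ e9.
Inner hash: sum = 89+87+93+69+0+76+54+233 = 701; mod 256 = 189 → bd.
Outer input = (K'⊕opad) ∥ inner = 33 3d 37 2f 6a 26 5c ∥ bd.
Outer hash (tag): sum = 51+61+55+47+106+38+92+189 = 639; mod 256 = 127 → 7f.

7f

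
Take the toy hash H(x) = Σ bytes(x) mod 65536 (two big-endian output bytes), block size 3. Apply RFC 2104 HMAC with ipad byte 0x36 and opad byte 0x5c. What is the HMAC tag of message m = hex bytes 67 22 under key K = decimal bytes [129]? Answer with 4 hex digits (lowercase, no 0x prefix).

0242

Key decimal bytes [129] = 81 is 1 byte ≤ B = 3; zero-pad to 3 bytes: K' = 81 00 00.
K' ⊕ ipad = b7 36 36.  K' ⊕ opad = dd 5c 5c.
Inner input = (K'⊕ipad) ∥ m = b7 36 36 ∥ 67 22.
Inner hash: sum = 183+54+54+103+34 = 428 → 01 ac.
Outer input = (K'⊕opad) ∥ inner = dd 5c 5c ∥ 01 ac.
Outer hash (tag): sum = 221+92+92+1+172 = 578 → 02 42.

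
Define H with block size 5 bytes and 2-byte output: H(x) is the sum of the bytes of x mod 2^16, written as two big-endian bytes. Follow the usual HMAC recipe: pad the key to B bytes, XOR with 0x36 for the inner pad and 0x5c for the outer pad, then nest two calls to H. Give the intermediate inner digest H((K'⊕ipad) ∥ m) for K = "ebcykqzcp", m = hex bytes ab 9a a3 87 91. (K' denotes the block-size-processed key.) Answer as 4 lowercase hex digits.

04d1

Key "ebcykqzcp" = 65 62 63 79 6b 71 7a 63 70 is 9 bytes > B = 5, so hash it first: H(key) = 03 cc, then zero-pad to 5 bytes: K' = 03 cc 00 00 00.
K' ⊕ ipad = 35 fa 36 36 36.
Inner input = 35 fa 36 36 36 ∥ ab 9a a3 87 91.
Inner hash: sum = 53+250+54+54+54+171+154+163+135+145 = 1233 → 04 d1.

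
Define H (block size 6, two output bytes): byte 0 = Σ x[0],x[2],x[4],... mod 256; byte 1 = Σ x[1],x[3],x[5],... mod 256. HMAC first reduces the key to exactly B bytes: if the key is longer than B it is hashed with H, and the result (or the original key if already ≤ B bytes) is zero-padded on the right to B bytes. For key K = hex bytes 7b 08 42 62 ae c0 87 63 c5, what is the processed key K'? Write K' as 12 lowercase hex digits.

b78d00000000

|K| = 9 > B = 6, so first hash the key.
H(K): even-index sum = 695 mod 256 = 183; odd-index sum = 397 mod 256 = 141 → b7 8d.
Zero-pad H(K) = b7 8d to 6 bytes: K' = b7 8d 00 00 00 00.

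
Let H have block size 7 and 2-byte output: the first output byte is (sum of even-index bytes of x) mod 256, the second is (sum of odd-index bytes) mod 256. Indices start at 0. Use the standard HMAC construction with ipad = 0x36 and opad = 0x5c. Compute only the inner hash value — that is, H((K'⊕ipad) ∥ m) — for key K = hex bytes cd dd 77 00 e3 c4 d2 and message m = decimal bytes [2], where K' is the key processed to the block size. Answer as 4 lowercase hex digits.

f515

Key hex bytes cd dd 77 00 e3 c4 d2 is exactly B = 7 bytes: K' = cd dd 77 00 e3 c4 d2.
K' ⊕ ipad = fb eb 41 36 d5 f2 e4.
Inner input = fb eb 41 36 d5 f2 e4 ∥ 02.
Inner hash: even-index sum = 757 mod 256 = 245; odd-index sum = 533 mod 256 = 21 → f5 15.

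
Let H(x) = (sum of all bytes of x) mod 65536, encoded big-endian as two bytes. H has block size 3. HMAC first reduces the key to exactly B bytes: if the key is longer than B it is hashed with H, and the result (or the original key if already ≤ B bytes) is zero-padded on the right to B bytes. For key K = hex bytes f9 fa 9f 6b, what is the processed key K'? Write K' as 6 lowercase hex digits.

|K| = 4 > B = 3, so first hash the key.
H(K): sum = 249+250+159+107 = 765 → 02 fd.
Zero-pad H(K) = 02 fd to 3 bytes: K' = 02 fd 00.

02fd00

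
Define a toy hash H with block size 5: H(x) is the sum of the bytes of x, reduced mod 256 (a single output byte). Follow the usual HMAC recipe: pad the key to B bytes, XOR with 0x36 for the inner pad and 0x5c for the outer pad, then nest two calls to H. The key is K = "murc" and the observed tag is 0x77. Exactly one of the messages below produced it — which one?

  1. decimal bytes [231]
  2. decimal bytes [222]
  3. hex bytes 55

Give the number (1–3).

1

Key "murc" = 6d 75 72 63 is 4 bytes ≤ B = 5; zero-pad to 5 bytes: K' = 6d 75 72 63 00.
K' ⊕ ipad = 5b 43 44 55 36; K' ⊕ opad = 31 29 2e 3f 5c.
m1: inner = H(5b 43 44 55 36 e7) = 54; tag = H(31 29 2e 3f 5c 54) = 77 ← matches
m2: inner = H(5b 43 44 55 36 de) = 4b; tag = H(31 29 2e 3f 5c 4b) = 6e
m3: inner = H(5b 43 44 55 36 55) = c2; tag = H(31 29 2e 3f 5c c2) = e5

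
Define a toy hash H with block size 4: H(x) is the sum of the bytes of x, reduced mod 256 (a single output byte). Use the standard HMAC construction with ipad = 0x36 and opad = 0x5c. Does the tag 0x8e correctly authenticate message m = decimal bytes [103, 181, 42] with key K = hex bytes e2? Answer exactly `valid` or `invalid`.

valid

Key hex bytes e2 is 1 byte ≤ B = 4; zero-pad to 4 bytes: K' = e2 00 00 00.
K' ⊕ ipad = d4 36 36 36; K' ⊕ opad = be 5c 5c 5c.
Inner hash: sum = 212+54+54+54+103+181+42 = 700; mod 256 = 188 → bc.
Outer hash (recomputed tag): sum = 190+92+92+92+188 = 654; mod 256 = 142 → 8e.
Recomputed tag = 8e; claimed = 8e → match.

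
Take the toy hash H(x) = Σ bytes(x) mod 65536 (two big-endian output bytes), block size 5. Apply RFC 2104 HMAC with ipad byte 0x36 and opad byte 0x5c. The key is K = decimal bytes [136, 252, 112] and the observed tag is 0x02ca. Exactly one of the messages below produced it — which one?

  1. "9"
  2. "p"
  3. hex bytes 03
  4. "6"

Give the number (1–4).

Key decimal bytes [136, 252, 112] = 88 fc 70 is 3 bytes ≤ B = 5; zero-pad to 5 bytes: K' = 88 fc 70 00 00.
K' ⊕ ipad = be ca 46 36 36; K' ⊕ opad = d4 a0 2c 5c 5c.
m1: inner = H(be ca 46 36 36 39) = 02 73; tag = H(d4 a0 2c 5c 5c 02 73) = 02cd
m2: inner = H(be ca 46 36 36 70) = 02 aa; tag = H(d4 a0 2c 5c 5c 02 aa) = 0304
m3: inner = H(be ca 46 36 36 03) = 02 3d; tag = H(d4 a0 2c 5c 5c 02 3d) = 0297
m4: inner = H(be ca 46 36 36 36) = 02 70; tag = H(d4 a0 2c 5c 5c 02 70) = 02ca ← matches

4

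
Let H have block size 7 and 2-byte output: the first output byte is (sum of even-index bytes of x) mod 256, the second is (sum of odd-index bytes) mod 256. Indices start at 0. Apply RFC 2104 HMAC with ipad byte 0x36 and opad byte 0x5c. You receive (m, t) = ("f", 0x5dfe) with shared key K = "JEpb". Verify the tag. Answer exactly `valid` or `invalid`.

Key "JEpb" = 4a 45 70 62 is 4 bytes ≤ B = 7; zero-pad to 7 bytes: K' = 4a 45 70 62 00 00 00.
K' ⊕ ipad = 7c 73 46 54 36 36 36; K' ⊕ opad = 16 19 2c 3e 5c 5c 5c.
Inner hash: even-index sum = 302 mod 256 = 46; odd-index sum = 355 mod 256 = 99 → 2e 63.
Outer hash (recomputed tag): even-index sum = 349 mod 256 = 93; odd-index sum = 225 mod 256 = 225 → 5d e1.
Recomputed tag = 5de1; claimed = 5dfe → mismatch.

invalid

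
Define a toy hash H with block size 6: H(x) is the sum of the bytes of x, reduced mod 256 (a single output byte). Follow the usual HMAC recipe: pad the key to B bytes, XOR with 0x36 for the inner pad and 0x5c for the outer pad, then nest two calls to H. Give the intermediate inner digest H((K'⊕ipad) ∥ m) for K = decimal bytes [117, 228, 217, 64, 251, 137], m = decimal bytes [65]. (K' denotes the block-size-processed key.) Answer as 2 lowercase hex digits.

47

Key decimal bytes [117, 228, 217, 64, 251, 137] = 75 e4 d9 40 fb 89 is exactly B = 6 bytes: K' = 75 e4 d9 40 fb 89.
K' ⊕ ipad = 43 d2 ef 76 cd bf.
Inner input = 43 d2 ef 76 cd bf ∥ 41.
Inner hash: sum = 67+210+239+118+205+191+65 = 1095; mod 256 = 71 → 47.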